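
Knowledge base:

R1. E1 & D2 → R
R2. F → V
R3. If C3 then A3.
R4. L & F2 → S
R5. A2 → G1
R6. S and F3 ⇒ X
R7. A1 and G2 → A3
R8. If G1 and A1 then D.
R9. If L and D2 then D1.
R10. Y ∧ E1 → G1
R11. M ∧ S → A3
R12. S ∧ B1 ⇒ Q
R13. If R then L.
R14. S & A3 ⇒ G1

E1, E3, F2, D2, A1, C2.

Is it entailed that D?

No

Forward chaining from the given facts derives: R, L, S, D1.
The only rule concluding D is R8, which needs G1; that is never established.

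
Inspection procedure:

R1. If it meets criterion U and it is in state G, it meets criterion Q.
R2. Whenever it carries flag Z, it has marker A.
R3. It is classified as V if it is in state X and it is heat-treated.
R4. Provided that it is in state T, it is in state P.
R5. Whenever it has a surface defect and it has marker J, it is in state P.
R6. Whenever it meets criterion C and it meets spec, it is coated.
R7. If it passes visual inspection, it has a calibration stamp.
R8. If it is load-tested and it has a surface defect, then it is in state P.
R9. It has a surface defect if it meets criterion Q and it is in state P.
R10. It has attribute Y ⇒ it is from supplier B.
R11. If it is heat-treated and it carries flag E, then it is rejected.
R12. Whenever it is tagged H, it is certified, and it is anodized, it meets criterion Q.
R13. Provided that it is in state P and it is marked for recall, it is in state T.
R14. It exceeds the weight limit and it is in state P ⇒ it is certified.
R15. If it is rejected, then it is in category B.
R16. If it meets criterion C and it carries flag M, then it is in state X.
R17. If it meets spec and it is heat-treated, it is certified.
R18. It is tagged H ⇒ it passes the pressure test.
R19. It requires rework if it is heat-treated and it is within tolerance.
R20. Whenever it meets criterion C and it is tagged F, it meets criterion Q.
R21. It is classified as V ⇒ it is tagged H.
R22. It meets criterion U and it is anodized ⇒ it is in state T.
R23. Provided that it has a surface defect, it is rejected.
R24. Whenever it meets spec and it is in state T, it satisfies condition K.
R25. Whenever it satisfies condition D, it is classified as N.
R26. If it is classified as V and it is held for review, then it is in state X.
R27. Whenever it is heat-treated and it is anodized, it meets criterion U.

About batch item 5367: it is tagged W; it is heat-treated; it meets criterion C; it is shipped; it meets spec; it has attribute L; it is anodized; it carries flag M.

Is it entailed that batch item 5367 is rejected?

By R16 (it meets criterion C, it carries flag M): it is in state X.
By R17 (it meets spec, it is heat-treated): it is certified.
By R27 (it is heat-treated, it is anodized): it meets criterion U.
By R3 (it is in state X, it is heat-treated): it is classified as V.
By R21 (it is classified as V): it is tagged H.
By R22 (it meets criterion U, it is anodized): it is in state T.
By R4 (it is in state T): it is in state P.
By R12 (it is tagged H, it is certified, it is anodized): it meets criterion Q.
By R9 (it meets criterion Q, it is in state P): it has a surface defect.
By R23 (it has a surface defect): it is rejected.

Yes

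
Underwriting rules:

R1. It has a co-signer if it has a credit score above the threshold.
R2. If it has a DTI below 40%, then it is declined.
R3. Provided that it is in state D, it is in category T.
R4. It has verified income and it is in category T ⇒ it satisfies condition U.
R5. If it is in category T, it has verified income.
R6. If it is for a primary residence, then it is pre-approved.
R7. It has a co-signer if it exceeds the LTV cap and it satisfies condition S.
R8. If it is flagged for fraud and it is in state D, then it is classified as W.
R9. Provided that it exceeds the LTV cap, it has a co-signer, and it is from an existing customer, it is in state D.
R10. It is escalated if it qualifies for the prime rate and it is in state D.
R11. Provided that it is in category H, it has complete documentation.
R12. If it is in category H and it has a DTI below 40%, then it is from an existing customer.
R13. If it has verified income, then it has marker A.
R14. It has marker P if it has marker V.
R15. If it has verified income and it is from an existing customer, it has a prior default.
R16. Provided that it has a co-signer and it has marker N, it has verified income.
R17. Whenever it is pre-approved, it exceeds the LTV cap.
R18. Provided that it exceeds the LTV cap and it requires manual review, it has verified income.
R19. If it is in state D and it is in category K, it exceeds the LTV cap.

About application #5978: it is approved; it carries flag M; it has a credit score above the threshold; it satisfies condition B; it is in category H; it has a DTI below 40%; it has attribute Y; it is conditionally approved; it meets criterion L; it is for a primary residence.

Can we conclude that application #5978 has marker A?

Yes

By R1 (it has a credit score above the threshold): it has a co-signer.
By R6 (it is for a primary residence): it is pre-approved.
By R12 (it is in category H, it has a DTI below 40%): it is from an existing customer.
By R17 (it is pre-approved): it exceeds the LTV cap.
By R9 (it exceeds the LTV cap, it has a co-signer, it is from an existing customer): it is in state D.
By R3 (it is in state D): it is in category T.
By R5 (it is in category T): it has verified income.
By R13 (it has verified income): it has marker A.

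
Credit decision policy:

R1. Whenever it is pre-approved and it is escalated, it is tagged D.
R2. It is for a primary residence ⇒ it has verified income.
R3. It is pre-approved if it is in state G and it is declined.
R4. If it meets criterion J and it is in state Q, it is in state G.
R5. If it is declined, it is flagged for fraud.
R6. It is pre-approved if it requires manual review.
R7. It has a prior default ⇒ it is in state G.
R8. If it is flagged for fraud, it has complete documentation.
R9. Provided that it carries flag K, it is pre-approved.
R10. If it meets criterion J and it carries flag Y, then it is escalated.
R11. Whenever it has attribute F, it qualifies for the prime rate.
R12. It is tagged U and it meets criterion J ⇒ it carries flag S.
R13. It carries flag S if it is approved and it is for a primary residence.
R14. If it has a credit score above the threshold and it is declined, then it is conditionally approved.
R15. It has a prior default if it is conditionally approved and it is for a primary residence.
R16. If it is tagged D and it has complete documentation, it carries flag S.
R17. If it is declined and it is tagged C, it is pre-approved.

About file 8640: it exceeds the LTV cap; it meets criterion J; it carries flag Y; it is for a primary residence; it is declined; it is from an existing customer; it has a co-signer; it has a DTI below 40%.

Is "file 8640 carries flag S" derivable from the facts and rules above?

Forward chaining from the given facts derives: has verified income, is flagged for fraud, has complete documentation, is escalated.
Rules concluding "it carries flag S": R12 needs "it is tagged U"; R13 needs "it is approved"; R16 needs "it is tagged D" — none of these are established.

No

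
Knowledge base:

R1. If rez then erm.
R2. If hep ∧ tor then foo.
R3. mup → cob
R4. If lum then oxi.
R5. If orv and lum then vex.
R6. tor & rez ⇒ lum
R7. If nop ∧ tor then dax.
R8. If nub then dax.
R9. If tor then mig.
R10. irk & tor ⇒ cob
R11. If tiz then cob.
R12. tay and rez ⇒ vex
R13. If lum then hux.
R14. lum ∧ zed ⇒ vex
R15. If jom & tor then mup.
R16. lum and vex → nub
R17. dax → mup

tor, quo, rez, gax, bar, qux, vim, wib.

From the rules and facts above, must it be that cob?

No

Forward chaining from the given facts derives: erm, lum, mig, hux, oxi.
Rules concluding cob: R3 needs mup; R10 needs irk; R11 needs tiz — none of these are established.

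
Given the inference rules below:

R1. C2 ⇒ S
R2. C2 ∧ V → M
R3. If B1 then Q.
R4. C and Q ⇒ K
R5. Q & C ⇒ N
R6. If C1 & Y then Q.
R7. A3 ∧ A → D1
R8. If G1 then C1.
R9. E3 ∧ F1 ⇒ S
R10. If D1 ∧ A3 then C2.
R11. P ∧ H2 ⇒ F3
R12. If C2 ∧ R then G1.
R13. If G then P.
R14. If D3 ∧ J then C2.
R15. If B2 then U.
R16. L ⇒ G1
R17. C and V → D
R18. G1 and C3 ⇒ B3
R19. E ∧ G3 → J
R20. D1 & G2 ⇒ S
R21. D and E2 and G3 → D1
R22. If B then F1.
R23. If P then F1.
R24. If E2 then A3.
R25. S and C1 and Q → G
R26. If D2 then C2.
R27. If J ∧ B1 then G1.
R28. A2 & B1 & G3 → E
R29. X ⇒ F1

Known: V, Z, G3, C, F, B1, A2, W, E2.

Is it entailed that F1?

Yes

Q  (by R3: B1)
D  (by R17: C, V)
D1  (by R21: D, E2, G3)
A3  (by R24: E2)
E  (by R28: A2, B1, G3)
C2  (by R10: D1, A3)
J  (by R19: E, G3)
G1  (by R27: J, B1)
S  (by R1: C2)
C1  (by R8: G1)
G  (by R25: S, C1, Q)
P  (by R13: G)
F1  (by R23: P)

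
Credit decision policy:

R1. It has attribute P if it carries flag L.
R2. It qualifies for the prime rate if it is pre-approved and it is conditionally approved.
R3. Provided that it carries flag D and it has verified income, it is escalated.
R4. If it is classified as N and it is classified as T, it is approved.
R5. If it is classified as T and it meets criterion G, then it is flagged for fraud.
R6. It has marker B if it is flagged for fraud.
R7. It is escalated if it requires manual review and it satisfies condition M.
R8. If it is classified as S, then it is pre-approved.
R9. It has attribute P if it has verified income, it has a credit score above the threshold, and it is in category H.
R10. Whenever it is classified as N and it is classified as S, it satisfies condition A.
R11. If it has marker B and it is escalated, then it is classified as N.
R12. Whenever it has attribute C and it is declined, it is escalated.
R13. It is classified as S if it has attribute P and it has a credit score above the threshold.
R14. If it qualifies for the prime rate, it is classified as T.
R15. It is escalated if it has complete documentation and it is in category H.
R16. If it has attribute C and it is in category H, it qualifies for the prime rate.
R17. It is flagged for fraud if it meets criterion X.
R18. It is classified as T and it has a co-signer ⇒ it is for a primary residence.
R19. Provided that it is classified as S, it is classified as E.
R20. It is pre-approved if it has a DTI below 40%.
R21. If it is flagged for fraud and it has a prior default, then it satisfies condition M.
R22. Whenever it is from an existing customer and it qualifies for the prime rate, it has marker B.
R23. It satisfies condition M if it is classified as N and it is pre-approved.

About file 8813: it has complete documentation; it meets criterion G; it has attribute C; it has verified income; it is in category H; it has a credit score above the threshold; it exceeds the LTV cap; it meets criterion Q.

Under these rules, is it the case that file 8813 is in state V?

Forward chaining from the given facts derives: has attribute P, is classified as S, is escalated, qualifies for the prime rate, is classified as E, is pre-approved, is classified as T, is flagged for fraud, has marker B, is classified as N, satisfies condition M, is approved, satisfies condition A.
No rule has "it is in state V" as its conclusion, and it is not among the given facts.

No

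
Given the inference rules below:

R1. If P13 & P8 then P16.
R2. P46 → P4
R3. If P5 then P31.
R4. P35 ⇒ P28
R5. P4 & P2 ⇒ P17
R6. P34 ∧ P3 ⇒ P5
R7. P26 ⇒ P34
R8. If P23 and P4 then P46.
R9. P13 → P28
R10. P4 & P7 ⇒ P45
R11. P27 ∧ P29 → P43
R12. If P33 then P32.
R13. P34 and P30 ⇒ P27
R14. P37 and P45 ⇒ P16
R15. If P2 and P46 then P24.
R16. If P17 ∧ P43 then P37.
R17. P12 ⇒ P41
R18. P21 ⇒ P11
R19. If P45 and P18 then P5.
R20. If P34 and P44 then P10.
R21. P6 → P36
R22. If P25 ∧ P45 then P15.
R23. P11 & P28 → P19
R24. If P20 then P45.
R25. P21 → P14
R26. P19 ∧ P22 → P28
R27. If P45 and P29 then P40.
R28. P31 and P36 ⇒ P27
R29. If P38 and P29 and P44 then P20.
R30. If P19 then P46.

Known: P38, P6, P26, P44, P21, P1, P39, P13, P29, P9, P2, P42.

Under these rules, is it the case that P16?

Forward chaining from the given facts derives: P34, P28, P11, P10, P36, P19, P14, P20, P46, P4, P17, P24, P45, P40.
Rules concluding P16: R1 needs P8; R14 needs P37 — none of these are established.

No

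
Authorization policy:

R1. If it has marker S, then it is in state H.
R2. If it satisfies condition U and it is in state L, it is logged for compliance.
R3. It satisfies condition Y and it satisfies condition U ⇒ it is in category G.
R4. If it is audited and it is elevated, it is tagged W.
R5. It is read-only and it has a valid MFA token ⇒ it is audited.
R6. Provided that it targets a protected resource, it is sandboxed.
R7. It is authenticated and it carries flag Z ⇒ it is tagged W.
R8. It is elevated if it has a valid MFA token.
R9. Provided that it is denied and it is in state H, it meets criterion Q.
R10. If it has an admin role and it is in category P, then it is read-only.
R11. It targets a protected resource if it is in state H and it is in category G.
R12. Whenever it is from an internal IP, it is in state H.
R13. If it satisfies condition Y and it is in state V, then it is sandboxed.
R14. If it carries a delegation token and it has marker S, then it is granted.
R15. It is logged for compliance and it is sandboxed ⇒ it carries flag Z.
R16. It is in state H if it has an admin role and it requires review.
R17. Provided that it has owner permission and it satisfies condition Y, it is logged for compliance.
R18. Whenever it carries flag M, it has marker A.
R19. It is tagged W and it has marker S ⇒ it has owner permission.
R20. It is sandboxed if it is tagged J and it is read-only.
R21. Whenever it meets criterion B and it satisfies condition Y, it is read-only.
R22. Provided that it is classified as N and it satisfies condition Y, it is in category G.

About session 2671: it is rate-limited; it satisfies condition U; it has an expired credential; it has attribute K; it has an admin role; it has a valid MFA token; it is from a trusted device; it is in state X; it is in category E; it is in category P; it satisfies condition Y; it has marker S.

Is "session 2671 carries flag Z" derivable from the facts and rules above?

Yes

By R1 (it has marker S): it is in state H.
By R3 (it satisfies condition Y, it satisfies condition U): it is in category G.
By R8 (it has a valid MFA token): it is elevated.
By R10 (it has an admin role, it is in category P): it is read-only.
By R11 (it is in state H, it is in category G): it targets a protected resource.
By R5 (it is read-only, it has a valid MFA token): it is audited.
By R6 (it targets a protected resource): it is sandboxed.
By R4 (it is audited, it is elevated): it is tagged W.
By R19 (it is tagged W, it has marker S): it has owner permission.
By R17 (it has owner permission, it satisfies condition Y): it is logged for compliance.
By R15 (it is logged for compliance, it is sandboxed): it carries flag Z.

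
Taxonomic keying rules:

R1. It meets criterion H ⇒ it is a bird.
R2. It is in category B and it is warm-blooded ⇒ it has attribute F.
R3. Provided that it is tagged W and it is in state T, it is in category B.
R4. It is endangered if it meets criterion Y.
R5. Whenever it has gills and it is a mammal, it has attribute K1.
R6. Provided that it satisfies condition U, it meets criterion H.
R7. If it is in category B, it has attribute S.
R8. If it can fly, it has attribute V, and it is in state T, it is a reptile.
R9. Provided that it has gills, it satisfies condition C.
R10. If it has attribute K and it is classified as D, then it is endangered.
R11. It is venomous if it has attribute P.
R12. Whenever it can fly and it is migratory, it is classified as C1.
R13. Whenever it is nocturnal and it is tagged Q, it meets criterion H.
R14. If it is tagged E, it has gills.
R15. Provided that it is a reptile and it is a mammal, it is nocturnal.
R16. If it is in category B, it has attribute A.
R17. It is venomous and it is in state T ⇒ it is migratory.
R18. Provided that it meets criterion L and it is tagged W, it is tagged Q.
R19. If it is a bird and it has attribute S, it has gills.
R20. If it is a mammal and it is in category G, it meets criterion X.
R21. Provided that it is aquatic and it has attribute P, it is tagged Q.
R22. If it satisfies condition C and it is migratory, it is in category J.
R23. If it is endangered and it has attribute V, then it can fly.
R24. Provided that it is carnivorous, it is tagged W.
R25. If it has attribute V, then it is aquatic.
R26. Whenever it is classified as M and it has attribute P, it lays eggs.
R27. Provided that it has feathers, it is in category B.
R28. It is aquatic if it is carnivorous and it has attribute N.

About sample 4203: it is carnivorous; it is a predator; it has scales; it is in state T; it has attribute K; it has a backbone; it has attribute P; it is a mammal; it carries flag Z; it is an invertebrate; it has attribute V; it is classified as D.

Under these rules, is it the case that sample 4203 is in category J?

By R10 (it has attribute K, it is classified as D): it is endangered.
By R11 (it has attribute P): it is venomous.
By R17 (it is venomous, it is in state T): it is migratory.
By R23 (it is endangered, it has attribute V): it can fly.
By R24 (it is carnivorous): it is tagged W.
By R25 (it has attribute V): it is aquatic.
By R3 (it is tagged W, it is in state T): it is in category B.
By R7 (it is in category B): it has attribute S.
By R8 (it can fly, it has attribute V, it is in state T): it is a reptile.
By R15 (it is a reptile, it is a mammal): it is nocturnal.
By R21 (it is aquatic, it has attribute P): it is tagged Q.
By R13 (it is nocturnal, it is tagged Q): it meets criterion H.
By R1 (it meets criterion H): it is a bird.
By R19 (it is a bird, it has attribute S): it has gills.
By R9 (it has gills): it satisfies condition C.
By R22 (it satisfies condition C, it is migratory): it is in category J.

Yes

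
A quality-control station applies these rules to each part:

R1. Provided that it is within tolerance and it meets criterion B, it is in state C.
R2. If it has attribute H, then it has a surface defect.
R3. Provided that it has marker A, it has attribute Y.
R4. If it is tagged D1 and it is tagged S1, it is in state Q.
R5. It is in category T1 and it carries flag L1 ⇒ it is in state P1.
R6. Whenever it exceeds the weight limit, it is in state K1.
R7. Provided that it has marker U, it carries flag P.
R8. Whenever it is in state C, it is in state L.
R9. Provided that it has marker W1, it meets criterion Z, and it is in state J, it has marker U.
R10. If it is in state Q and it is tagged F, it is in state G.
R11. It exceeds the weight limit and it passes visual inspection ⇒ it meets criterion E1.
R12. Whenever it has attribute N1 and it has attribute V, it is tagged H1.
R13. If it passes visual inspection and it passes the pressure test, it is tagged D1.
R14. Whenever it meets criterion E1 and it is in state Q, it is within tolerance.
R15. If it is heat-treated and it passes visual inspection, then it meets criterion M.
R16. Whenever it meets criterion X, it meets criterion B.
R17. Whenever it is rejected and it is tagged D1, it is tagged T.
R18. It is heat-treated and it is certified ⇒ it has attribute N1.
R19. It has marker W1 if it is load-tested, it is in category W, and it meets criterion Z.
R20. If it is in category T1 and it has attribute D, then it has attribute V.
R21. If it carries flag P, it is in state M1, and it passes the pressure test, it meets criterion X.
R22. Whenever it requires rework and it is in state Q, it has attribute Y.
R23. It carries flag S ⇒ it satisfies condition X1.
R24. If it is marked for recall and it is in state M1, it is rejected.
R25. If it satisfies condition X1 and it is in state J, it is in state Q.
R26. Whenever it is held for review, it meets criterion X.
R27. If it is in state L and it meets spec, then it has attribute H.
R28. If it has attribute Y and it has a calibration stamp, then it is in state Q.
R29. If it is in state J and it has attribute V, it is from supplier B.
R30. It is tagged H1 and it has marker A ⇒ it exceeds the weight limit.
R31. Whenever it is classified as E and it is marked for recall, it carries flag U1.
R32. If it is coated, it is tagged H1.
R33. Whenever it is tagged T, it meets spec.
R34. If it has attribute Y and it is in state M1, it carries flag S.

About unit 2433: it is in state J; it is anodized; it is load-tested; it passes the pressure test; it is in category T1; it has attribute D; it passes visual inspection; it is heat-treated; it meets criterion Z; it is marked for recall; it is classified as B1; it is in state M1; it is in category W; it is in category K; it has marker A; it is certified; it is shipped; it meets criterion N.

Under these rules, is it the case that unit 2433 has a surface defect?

By R3 (it has marker A): it has attribute Y.
By R13 (it passes visual inspection, it passes the pressure test): it is tagged D1.
By R18 (it is heat-treated, it is certified): it has attribute N1.
By R19 (it is load-tested, it is in category W, it meets criterion Z): it has marker W1.
By R20 (it is in category T1, it has attribute D): it has attribute V.
By R24 (it is marked for recall, it is in state M1): it is rejected.
By R34 (it has attribute Y, it is in state M1): it carries flag S.
By R9 (it has marker W1, it meets criterion Z, it is in state J): it has marker U.
By R12 (it has attribute N1, it has attribute V): it is tagged H1.
By R17 (it is rejected, it is tagged D1): it is tagged T.
By R23 (it carries flag S): it satisfies condition X1.
By R25 (it satisfies condition X1, it is in state J): it is in state Q.
By R30 (it is tagged H1, it has marker A): it exceeds the weight limit.
By R33 (it is tagged T): it meets spec.
By R7 (it has marker U): it carries flag P.
By R11 (it exceeds the weight limit, it passes visual inspection): it meets criterion E1.
By R14 (it meets criterion E1, it is in state Q): it is within tolerance.
By R21 (it carries flag P, it is in state M1, it passes the pressure test): it meets criterion X.
By R16 (it meets criterion X): it meets criterion B.
By R1 (it is within tolerance, it meets criterion B): it is in state C.
By R8 (it is in state C): it is in state L.
By R27 (it is in state L, it meets spec): it has attribute H.
By R2 (it has attribute H): it has a surface defect.

Yes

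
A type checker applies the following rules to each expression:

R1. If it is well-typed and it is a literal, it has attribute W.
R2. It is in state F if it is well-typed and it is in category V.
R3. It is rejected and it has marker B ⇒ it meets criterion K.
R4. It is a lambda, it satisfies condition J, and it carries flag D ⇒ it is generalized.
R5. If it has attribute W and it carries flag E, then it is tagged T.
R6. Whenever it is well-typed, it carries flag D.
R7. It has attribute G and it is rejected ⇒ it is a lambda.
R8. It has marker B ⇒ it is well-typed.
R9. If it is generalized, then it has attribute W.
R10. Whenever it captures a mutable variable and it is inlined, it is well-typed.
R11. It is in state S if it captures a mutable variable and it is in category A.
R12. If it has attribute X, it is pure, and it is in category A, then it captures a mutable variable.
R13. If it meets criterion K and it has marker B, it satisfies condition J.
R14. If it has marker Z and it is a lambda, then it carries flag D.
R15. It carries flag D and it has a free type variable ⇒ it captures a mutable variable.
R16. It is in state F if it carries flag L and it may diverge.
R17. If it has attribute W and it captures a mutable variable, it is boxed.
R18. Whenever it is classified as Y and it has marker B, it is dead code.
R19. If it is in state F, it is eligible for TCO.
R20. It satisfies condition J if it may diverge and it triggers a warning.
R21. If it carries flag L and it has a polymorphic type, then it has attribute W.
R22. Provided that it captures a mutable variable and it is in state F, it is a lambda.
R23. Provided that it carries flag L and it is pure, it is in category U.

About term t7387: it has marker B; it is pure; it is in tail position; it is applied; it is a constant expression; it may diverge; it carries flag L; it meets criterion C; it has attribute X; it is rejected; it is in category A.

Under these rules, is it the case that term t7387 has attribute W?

Yes

By R3 (it is rejected, it has marker B): it meets criterion K.
By R8 (it has marker B): it is well-typed.
By R12 (it has attribute X, it is pure, it is in category A): it captures a mutable variable.
By R13 (it meets criterion K, it has marker B): it satisfies condition J.
By R16 (it carries flag L, it may diverge): it is in state F.
By R22 (it captures a mutable variable, it is in state F): it is a lambda.
By R6 (it is well-typed): it carries flag D.
By R4 (it is a lambda, it satisfies condition J, it carries flag D): it is generalized.
By R9 (it is generalized): it has attribute W.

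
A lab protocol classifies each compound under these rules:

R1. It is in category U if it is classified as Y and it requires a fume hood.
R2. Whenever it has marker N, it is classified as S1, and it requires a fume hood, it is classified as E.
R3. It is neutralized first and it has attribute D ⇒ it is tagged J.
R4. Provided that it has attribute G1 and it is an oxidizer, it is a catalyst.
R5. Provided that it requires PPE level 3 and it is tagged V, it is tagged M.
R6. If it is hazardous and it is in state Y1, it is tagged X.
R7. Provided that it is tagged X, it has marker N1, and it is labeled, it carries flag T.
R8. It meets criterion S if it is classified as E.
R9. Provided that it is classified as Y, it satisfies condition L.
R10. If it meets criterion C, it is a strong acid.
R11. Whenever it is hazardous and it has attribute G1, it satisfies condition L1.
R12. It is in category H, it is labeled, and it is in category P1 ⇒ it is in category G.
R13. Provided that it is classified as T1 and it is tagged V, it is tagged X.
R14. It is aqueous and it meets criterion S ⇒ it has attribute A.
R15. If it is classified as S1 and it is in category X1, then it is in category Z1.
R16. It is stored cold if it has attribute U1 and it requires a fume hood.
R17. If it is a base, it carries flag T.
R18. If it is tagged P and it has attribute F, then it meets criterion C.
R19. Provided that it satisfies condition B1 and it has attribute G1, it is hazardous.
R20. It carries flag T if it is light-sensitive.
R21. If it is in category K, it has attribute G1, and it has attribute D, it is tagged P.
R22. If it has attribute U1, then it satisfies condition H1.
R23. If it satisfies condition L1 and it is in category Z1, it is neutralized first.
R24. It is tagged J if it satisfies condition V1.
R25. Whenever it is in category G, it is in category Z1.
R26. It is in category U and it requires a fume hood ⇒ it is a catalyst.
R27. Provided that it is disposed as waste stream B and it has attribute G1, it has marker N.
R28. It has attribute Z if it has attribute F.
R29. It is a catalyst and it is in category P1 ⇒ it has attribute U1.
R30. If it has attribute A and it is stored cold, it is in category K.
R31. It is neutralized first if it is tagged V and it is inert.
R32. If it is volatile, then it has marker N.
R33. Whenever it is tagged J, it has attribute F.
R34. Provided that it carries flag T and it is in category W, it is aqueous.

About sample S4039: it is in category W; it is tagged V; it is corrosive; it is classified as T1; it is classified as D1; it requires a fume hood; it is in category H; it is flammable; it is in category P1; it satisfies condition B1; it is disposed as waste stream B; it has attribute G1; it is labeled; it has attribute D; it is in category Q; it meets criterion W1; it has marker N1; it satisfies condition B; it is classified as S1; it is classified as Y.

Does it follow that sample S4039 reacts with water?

No

Forward chaining from the given facts derives: is in category U, satisfies condition L, is in category G, is tagged X, is hazardous, is in category Z1, is a catalyst, has marker N, has attribute U1, is classified as E, carries flag T, meets criterion S, satisfies condition L1, is stored cold, satisfies condition H1, is neutralized first, is aqueous, is tagged J, has attribute A, is in category K, has attribute F, is tagged P, has attribute Z, meets criterion C, is a strong acid.
No rule has "it reacts with water" as its conclusion, and it is not among the given facts.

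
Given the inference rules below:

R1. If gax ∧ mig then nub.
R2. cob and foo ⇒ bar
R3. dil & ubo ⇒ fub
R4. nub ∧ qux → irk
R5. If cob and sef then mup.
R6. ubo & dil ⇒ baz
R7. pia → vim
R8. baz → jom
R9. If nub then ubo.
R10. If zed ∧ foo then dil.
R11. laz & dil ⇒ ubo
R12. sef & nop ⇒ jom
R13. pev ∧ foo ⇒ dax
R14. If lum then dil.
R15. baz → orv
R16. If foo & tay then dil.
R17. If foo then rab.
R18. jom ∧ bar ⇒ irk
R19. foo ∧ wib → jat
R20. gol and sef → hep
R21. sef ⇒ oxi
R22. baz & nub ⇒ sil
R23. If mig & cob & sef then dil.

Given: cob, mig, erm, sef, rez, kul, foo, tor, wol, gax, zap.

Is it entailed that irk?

Yes

nub  (by R1: gax, mig)
bar  (by R2: cob, foo)
ubo  (by R9: nub)
dil  (by R23: mig, cob, sef)
baz  (by R6: ubo, dil)
jom  (by R8: baz)
irk  (by R18: jom, bar)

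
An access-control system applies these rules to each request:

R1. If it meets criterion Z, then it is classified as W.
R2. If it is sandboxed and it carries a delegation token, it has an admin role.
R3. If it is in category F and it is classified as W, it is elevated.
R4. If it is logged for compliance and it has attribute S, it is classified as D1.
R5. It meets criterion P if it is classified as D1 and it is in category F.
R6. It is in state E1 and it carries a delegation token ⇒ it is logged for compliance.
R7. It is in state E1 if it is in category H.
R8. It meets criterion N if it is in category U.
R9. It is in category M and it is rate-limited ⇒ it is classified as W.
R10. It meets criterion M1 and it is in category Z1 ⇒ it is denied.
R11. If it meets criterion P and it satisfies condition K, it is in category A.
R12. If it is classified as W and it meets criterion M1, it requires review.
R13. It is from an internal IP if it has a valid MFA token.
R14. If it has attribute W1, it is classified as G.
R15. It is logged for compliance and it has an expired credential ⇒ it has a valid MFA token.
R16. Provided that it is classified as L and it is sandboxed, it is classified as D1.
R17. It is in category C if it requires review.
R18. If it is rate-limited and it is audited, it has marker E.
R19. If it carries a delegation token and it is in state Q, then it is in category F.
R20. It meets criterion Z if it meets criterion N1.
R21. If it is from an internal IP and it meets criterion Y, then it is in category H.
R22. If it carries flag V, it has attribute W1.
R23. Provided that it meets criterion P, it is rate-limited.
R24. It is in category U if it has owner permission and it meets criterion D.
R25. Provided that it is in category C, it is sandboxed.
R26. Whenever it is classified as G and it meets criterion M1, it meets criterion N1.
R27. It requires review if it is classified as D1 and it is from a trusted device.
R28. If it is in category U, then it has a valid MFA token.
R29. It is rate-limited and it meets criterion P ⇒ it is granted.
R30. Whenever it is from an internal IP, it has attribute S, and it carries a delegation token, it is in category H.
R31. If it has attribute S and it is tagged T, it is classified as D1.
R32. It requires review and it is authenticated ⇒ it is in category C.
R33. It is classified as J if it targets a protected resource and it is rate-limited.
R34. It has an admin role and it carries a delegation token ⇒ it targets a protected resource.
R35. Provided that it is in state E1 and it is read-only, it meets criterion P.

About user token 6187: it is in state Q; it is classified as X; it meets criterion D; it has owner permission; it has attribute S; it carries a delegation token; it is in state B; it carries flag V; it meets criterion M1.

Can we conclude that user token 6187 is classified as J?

Yes

By R19 (it carries a delegation token, it is in state Q): it is in category F.
By R22 (it carries flag V): it has attribute W1.
By R24 (it has owner permission, it meets criterion D): it is in category U.
By R28 (it is in category U): it has a valid MFA token.
By R13 (it has a valid MFA token): it is from an internal IP.
By R14 (it has attribute W1): it is classified as G.
By R26 (it is classified as G, it meets criterion M1): it meets criterion N1.
By R30 (it is from an internal IP, it has attribute S, it carries a delegation token): it is in category H.
By R7 (it is in category H): it is in state E1.
By R20 (it meets criterion N1): it meets criterion Z.
By R1 (it meets criterion Z): it is classified as W.
By R6 (it is in state E1, it carries a delegation token): it is logged for compliance.
By R12 (it is classified as W, it meets criterion M1): it requires review.
By R17 (it requires review): it is in category C.
By R25 (it is in category C): it is sandboxed.
By R2 (it is sandboxed, it carries a delegation token): it has an admin role.
By R4 (it is logged for compliance, it has attribute S): it is classified as D1.
By R5 (it is classified as D1, it is in category F): it meets criterion P.
By R23 (it meets criterion P): it is rate-limited.
By R34 (it has an admin role, it carries a delegation token): it targets a protected resource.
By R33 (it targets a protected resource, it is rate-limited): it is classified as J.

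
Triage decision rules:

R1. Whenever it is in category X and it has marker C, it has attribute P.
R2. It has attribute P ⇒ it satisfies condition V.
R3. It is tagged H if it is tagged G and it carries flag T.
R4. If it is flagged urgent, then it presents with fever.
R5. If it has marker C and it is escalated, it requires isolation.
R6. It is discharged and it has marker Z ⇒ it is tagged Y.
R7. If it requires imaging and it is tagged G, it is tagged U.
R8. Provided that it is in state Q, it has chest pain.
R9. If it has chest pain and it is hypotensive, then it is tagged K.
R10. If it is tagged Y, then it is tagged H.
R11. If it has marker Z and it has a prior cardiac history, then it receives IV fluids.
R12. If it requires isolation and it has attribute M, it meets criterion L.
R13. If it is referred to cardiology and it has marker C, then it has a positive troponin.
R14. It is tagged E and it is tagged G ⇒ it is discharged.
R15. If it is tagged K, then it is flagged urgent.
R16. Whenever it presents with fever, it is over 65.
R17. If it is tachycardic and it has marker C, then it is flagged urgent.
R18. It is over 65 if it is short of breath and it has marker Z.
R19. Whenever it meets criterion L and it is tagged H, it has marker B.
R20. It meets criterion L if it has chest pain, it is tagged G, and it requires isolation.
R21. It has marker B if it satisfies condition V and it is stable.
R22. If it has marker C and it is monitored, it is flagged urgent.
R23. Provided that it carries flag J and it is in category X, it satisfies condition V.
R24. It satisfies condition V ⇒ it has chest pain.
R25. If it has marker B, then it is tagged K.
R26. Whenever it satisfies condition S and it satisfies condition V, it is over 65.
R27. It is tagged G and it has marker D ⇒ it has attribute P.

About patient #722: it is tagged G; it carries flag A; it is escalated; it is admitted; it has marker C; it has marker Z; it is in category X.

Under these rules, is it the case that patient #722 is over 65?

No

Forward chaining from the given facts derives: has attribute P, satisfies condition V, requires isolation, has chest pain, meets criterion L.
Rules concluding "it is over 65": R16 needs "it presents with fever"; R18 needs "it is short of breath"; R26 needs "it satisfies condition S" — none of these are established.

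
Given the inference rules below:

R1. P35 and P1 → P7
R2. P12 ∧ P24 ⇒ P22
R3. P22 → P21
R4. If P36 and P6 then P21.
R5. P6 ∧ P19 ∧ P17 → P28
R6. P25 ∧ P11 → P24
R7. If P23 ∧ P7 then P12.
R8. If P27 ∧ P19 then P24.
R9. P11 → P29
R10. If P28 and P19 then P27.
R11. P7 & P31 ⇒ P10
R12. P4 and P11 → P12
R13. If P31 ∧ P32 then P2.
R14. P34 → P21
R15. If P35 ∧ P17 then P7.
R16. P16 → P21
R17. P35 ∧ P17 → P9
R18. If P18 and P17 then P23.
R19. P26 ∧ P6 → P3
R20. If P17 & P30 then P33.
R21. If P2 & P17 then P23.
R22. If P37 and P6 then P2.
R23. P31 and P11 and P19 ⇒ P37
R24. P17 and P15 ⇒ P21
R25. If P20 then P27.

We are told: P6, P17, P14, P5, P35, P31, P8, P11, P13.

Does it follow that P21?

No

Forward chaining from the given facts derives: P29, P7, P9, P10.
Rules concluding P21: R3 needs P22; R4 needs P36; R14 needs P34; R16 needs P16; R24 needs P15 — none of these are established.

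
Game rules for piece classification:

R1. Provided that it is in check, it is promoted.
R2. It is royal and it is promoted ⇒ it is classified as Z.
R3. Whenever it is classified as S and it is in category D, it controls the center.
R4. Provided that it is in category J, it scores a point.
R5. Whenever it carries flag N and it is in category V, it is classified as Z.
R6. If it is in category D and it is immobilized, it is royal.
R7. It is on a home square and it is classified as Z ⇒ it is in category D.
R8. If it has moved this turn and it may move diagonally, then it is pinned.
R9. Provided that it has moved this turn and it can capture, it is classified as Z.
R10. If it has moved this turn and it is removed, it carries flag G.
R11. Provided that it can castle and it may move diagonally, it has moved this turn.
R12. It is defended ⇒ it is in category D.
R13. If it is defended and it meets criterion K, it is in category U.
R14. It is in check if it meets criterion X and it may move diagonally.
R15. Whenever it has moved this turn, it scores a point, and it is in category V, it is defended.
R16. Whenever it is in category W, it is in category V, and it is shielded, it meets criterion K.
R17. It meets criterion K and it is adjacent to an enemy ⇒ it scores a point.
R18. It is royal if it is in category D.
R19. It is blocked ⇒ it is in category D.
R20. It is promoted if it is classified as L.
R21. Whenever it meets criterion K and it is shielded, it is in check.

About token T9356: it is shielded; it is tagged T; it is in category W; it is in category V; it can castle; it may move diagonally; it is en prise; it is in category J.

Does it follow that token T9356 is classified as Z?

By R4 (it is in category J): it scores a point.
By R11 (it can castle, it may move diagonally): it has moved this turn.
By R15 (it has moved this turn, it scores a point, it is in category V): it is defended.
By R16 (it is in category W, it is in category V, it is shielded): it meets criterion K.
By R21 (it meets criterion K, it is shielded): it is in check.
By R1 (it is in check): it is promoted.
By R12 (it is defended): it is in category D.
By R18 (it is in category D): it is royal.
By R2 (it is royal, it is promoted): it is classified as Z.

Yes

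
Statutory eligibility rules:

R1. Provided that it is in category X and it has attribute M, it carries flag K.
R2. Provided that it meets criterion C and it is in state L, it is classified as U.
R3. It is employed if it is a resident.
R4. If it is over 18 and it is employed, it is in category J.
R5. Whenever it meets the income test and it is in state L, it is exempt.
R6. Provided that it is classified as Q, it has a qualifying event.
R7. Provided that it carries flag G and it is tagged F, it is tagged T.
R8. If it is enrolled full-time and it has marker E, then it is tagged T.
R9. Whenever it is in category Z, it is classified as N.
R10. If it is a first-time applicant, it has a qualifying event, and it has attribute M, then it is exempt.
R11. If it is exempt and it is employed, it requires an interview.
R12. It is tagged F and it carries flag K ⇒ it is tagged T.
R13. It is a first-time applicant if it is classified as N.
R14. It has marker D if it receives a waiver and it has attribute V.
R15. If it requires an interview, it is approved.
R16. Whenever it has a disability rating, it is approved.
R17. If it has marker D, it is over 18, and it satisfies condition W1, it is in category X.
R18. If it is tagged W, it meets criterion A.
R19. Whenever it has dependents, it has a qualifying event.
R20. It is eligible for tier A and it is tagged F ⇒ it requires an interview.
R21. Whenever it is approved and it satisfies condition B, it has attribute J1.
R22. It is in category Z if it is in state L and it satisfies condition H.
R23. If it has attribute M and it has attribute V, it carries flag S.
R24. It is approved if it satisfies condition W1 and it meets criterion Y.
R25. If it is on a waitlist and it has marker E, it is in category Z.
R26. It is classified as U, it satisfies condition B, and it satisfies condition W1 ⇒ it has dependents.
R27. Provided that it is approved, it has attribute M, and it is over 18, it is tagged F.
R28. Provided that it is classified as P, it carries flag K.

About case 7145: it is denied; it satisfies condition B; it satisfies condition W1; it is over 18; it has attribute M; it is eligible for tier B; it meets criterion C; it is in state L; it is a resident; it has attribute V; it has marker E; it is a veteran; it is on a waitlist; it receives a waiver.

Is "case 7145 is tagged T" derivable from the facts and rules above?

By R2 (it meets criterion C, it is in state L): it is classified as U.
By R3 (it is a resident): it is employed.
By R14 (it receives a waiver, it has attribute V): it has marker D.
By R17 (it has marker D, it is over 18, it satisfies condition W1): it is in category X.
By R25 (it is on a waitlist, it has marker E): it is in category Z.
By R26 (it is classified as U, it satisfies condition B, it satisfies condition W1): it has dependents.
By R1 (it is in category X, it has attribute M): it carries flag K.
By R9 (it is in category Z): it is classified as N.
By R13 (it is classified as N): it is a first-time applicant.
By R19 (it has dependents): it has a qualifying event.
By R10 (it is a first-time applicant, it has a qualifying event, it has attribute M): it is exempt.
By R11 (it is exempt, it is employed): it requires an interview.
By R15 (it requires an interview): it is approved.
By R27 (it is approved, it has attribute M, it is over 18): it is tagged F.
By R12 (it is tagged F, it carries flag K): it is tagged T.

Yes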